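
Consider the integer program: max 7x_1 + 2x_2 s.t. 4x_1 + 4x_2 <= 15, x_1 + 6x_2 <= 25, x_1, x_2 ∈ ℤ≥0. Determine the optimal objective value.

(x_1,x_2)=(3,0) is feasible, giving 21.
(x_1,x_2)=(2,1) is feasible, giving 16.
(x_1,x_2)=(2,0) is feasible, giving 14.
Maximum is 21 at (x_1,x_2)=(3,0).

21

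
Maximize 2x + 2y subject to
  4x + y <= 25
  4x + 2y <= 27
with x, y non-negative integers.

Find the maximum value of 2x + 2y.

26

Relaxing integrality, the LP optimum is 27.00 at (x,y) = (0, 13.5), which is not an integer point.
(x,y)=(0,13): 4·0+1·13=13≤25, 4·0+2·13=26≤27, objective 26.
(x,y)=(0,12): 4·0+1·12=12≤25, 4·0+2·12=24≤27, objective 24.
The best lattice point is (0,13), giving 26.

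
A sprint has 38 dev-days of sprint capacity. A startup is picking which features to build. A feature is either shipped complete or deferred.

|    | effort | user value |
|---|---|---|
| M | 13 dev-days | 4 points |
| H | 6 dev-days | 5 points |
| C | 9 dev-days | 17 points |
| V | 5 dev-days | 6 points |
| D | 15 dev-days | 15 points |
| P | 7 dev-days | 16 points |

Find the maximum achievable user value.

54

This is an integer program with binary decision variables.
Allowing fractional choices, the relaxed optimum would be about 55.7, but features are indivisible.
H + C + D + P: effort 6 + 9 + 15 + 7 = 37 ≤ 38, user value 5 + 17 + 15 + 16 = 53.
C + V + D + P: effort 9 + 5 + 15 + 7 = 36 ≤ 38, user value 17 + 6 + 15 + 16 = 54.
Best is C, V, D, and P with total user value 54.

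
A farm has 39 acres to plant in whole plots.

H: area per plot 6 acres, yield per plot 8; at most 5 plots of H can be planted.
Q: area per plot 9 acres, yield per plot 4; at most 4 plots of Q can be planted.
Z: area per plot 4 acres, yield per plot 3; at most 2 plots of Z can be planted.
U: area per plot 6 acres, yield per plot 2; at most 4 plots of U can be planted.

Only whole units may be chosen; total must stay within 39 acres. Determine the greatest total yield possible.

46

This is a bounded integer knapsack.
H has the best ratio (8/6); taking only H gives at most 5×8 = 40 (stopped by the supply cap of 5).
Mixing does better — 5×H and 2×Z: area 38 ≤ 39, yield 5·8 + 2·3 = 46.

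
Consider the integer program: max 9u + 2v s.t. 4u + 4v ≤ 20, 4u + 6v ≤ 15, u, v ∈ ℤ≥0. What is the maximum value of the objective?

27

The continuous relaxation peaks at (3.75, 0) with value 33.75; rounding to a feasible lattice point costs some objective.
(u,v)=(3,0) is feasible, giving 27.
(u,v)=(2,1) is feasible, giving 20.
(u,v)=(2,0) is feasible, giving 18.
The best lattice point is (3,0), giving 27.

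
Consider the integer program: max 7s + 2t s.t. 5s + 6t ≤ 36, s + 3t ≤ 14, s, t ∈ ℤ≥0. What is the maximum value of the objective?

The continuous relaxation peaks at (7.2, 0) with value 50.40; rounding to a feasible lattice point costs some objective.
(s,t)=(7,0): 5·7+6·0=35≤36, 1·7+3·0=7≤14, objective 49.
(s,t)=(6,1): 5·6+6·1=36≤36, 1·6+3·1=9≤14, objective 44.
(s,t)=(6,0): 5·6+6·0=30≤36, 1·6+3·0=6≤14, objective 42.
The best lattice point is (7,0), giving 49.

49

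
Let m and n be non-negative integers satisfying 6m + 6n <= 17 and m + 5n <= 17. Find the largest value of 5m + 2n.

(m,n)=(2,0): 6·2+6·0=12≤17, 1·2+5·0=2≤17, objective 10.
(m,n)=(1,1): 6·1+6·1=12≤17, 1·1+5·1=6≤17, objective 7.
(m,n)=(1,0): 6·1+6·0=6≤17, 1·1+5·0=1≤17, objective 5.
No feasible integer point exceeds 10.

10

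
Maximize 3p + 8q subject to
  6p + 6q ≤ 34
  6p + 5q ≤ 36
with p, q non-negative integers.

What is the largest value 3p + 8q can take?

(p,q)=(0,5): 6·0+6·5=30≤34, 6·0+5·5=25≤36, objective 40.
(p,q)=(1,4): 6·1+6·4=30≤34, 6·1+5·4=26≤36, objective 35.
(p,q)=(0,4): 6·0+6·4=24≤34, 6·0+5·4=20≤36, objective 32.
The best lattice point is (0,5), giving 40.

40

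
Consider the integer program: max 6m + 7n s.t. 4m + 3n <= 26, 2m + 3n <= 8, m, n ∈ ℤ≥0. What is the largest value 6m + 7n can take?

24

(m,n)=(4,0): 4·4+3·0=16≤26, 2·4+3·0=8≤8, objective 24.
(m,n)=(3,0): 4·3+3·0=12≤26, 2·3+3·0=6≤8, objective 18.
Maximum is 24 at (m,n)=(4,0).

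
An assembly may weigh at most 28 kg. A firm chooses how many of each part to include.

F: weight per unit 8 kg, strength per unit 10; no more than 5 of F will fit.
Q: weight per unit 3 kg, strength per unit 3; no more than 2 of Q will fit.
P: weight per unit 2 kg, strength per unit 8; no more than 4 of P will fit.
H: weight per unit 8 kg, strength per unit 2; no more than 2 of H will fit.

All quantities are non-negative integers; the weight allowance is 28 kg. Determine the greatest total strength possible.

55

P has the best ratio (8/2); taking only P gives at most 4×8 = 32 (stopped by the supply cap of 4).
Mixing does better — 2×F, 1×Q, and 4×P: weight 27 ≤ 28, strength 2·10 + 1·3 + 4·8 = 55.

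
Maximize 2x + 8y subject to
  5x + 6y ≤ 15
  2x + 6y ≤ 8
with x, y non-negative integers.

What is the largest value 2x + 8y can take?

(x,y)=(1,1): 5·1+6·1=11≤15, 2·1+6·1=8≤8, objective 10.
(x,y)=(0,1): 5·0+6·1=6≤15, 2·0+6·1=6≤8, objective 8.
(x,y)=(2,0): 5·2+6·0=10≤15, 2·2+6·0=4≤8, objective 4.
No feasible integer point exceeds 10.

10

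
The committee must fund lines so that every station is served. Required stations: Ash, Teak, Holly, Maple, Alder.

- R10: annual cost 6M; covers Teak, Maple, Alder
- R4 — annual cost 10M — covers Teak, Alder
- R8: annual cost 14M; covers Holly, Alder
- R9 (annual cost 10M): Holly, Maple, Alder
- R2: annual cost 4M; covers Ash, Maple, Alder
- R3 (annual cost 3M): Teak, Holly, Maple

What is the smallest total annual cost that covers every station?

7

This is a weighted set-cover instance.
Choose R2 and R3: together they cover Ash, Teak, Holly, Maple, Alder — every station.
Total annual cost: 4 + 3 = 7.
No cover costs less than 7.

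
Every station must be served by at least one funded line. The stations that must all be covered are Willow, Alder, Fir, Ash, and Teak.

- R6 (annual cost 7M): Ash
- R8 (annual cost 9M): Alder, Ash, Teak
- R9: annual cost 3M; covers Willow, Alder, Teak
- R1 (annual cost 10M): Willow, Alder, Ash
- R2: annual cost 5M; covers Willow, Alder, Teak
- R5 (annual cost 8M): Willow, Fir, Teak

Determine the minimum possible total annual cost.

The greedy cost-per-new-station heuristic would pick R9, R6, and R5 for 18, but a cheaper cover exists.
Choose R8 and R5: together they cover Willow, Alder, Fir, Ash, Teak — every station.
Total annual cost: 9 + 8 = 17.
No cover costs less than 17.

17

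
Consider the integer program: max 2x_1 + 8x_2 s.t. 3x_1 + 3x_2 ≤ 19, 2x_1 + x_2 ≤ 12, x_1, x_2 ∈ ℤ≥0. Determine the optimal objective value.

The continuous relaxation peaks at (0, 6.33) with value 50.67; rounding to a feasible lattice point costs some objective.
(x_1,x_2)=(0,6) is feasible, giving 48.
(x_1,x_2)=(1,5) is feasible, giving 42.
Maximum is 48 at (x_1,x_2)=(0,6).

48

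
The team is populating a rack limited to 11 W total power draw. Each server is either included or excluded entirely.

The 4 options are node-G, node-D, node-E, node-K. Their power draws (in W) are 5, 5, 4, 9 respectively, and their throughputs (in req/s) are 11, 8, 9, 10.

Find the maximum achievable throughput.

This is an integer program with binary decision variables.
Allowing fractional choices, the relaxed optimum would be about 23.2, but servers are indivisible.
node-G + node-E: power draw 5 + 4 = 9 ≤ 11, throughput 11 + 9 = 20.
node-G + node-D: power draw 5 + 5 = 10 ≤ 11, throughput 11 + 8 = 19.
Best is node-G and node-E with total throughput 20.

20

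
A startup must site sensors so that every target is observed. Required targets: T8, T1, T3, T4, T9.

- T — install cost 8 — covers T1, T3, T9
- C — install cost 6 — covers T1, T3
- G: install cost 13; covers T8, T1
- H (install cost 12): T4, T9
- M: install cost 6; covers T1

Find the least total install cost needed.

31

The greedy cost-per-new-target heuristic would pick T, H, and G for 33, but a cheaper cover exists.
Choose C, G, and H: together they cover T8, T1, T3, T4, T9 — every target.
Total install cost: 6 + 13 + 12 = 31.
No cover costs less than 31.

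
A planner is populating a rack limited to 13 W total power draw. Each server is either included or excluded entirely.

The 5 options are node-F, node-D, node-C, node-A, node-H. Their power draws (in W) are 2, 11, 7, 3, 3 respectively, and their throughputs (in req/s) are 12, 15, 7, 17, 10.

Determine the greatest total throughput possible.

Take node-F, node-A, and node-H: power draw 2 + 3 + 3 = 8 ≤ 13, throughput 12 + 17 + 10 = 39.
No other feasible combination does better.

39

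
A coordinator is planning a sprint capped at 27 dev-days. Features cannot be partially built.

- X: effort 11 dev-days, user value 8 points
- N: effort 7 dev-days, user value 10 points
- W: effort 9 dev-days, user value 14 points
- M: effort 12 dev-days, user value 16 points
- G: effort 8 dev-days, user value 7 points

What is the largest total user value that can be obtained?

Take N, M, and G: effort 7 + 12 + 8 = 27 ≤ 27, user value 10 + 16 + 7 = 33.
No other feasible combination does better.

33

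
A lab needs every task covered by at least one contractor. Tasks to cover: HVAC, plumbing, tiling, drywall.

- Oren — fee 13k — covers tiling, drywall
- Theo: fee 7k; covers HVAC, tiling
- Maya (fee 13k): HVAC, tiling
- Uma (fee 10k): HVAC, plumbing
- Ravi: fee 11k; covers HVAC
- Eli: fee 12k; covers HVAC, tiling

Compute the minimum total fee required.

23

The greedy cost-per-new-task heuristic would pick Theo, Uma, and Oren for 30, but a cheaper cover exists.
Choose Oren and Uma: together they cover HVAC, plumbing, tiling, drywall — every task.
Total fee: 13 + 10 = 23.
No cover costs less than 23.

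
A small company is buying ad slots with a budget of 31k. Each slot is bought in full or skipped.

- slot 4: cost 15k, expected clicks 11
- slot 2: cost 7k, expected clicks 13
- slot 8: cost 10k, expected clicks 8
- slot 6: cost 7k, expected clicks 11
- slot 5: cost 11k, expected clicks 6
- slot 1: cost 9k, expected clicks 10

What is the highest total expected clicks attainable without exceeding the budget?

35

Take slot 4, slot 2, and slot 6: cost 15 + 7 + 7 = 29 ≤ 31, expected clicks 11 + 13 + 11 = 35.
No other feasible combination does better.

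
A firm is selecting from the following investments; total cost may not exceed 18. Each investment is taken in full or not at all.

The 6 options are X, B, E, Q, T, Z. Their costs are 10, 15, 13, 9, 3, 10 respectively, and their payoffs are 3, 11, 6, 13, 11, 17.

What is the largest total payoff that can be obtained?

28

Q + T: cost 9 + 3 = 12 ≤ 18, payoff 13 + 11 = 24.
T + Z: cost 3 + 10 = 13 ≤ 18, payoff 11 + 17 = 28.
B + T: cost 15 + 3 = 18 ≤ 18, payoff 11 + 11 = 22.
Best is T and Z with total payoff 28.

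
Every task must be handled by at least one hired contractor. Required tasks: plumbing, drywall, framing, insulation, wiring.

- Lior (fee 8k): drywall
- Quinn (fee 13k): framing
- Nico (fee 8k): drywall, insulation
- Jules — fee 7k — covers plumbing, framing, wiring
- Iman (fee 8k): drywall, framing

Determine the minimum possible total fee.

Choose Nico and Jules: together they cover plumbing, drywall, framing, insulation, wiring — every task.
Total fee: 8 + 7 = 15.

15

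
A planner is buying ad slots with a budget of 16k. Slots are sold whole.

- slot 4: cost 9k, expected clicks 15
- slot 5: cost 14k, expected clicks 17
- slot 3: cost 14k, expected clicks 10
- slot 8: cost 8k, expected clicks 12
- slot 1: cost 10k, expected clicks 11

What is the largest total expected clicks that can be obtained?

17

Treat it as a binary knapsack problem.
Allowing fractional choices, the relaxed optimum would be about 25.5, but ad slots are indivisible.
slot 4: cost 9 ≤ 16, expected clicks 15.
slot 5: cost 14 ≤ 16, expected clicks 17.
Best is slot 5 with total expected clicks 17.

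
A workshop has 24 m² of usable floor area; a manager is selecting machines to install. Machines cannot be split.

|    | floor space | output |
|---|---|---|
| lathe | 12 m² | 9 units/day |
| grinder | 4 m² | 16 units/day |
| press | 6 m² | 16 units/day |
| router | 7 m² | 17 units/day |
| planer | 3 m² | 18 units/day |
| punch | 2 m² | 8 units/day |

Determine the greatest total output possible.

Take grinder, press, router, planer, and punch: floor space 4 + 6 + 7 + 3 + 2 = 22 ≤ 24, output 16 + 16 + 17 + 18 + 8 = 75.
No other feasible combination does better.

75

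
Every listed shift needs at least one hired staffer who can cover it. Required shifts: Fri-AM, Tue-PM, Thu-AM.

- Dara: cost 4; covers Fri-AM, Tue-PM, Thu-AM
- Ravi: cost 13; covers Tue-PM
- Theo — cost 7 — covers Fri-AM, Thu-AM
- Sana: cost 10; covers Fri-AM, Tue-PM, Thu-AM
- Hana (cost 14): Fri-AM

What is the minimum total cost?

Dara alone covers Fri-AM, Tue-PM, Thu-AM — every shift.
Total cost: 4.
No cover costs less than 4.

4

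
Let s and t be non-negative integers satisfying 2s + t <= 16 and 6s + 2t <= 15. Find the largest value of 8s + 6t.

(s,t)=(0,7): 2·0+1·7=7≤16, 6·0+2·7=14≤15, objective 42.
(s,t)=(0,6): 2·0+1·6=6≤16, 6·0+2·6=12≤15, objective 36.
No feasible integer point exceeds 42.

42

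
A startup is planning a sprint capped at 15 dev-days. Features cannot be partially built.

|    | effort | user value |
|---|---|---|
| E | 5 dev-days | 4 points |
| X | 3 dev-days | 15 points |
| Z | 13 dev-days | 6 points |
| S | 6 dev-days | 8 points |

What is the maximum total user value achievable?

27

E + X + S: effort 5 + 3 + 6 = 14 ≤ 15, user value 4 + 15 + 8 = 27.
X + S: effort 3 + 6 = 9 ≤ 15, user value 15 + 8 = 23.
E + X: effort 5 + 3 = 8 ≤ 15, user value 4 + 15 = 19.
Best is E, X, and S with total user value 27.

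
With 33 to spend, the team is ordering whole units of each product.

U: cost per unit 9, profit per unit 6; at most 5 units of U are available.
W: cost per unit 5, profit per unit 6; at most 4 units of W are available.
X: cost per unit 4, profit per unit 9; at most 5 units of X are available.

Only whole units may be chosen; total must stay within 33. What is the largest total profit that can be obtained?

57

This is a bounded integer knapsack.
X has the best ratio (9/4); taking only X gives at most 5×9 = 45 (stopped by the supply cap of 5).
Mixing does better — 2×W and 5×X: cost 30 ≤ 33, profit 2·6 + 5·9 = 57.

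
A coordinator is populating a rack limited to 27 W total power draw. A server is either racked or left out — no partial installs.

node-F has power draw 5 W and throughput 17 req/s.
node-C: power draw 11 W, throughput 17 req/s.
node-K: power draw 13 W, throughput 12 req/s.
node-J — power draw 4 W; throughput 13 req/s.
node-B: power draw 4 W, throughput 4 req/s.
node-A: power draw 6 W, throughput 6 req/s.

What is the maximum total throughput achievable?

53

Take node-F, node-C, node-J, and node-A: power draw 5 + 11 + 4 + 6 = 26 ≤ 27, throughput 17 + 17 + 13 + 6 = 53.
No other feasible combination does better.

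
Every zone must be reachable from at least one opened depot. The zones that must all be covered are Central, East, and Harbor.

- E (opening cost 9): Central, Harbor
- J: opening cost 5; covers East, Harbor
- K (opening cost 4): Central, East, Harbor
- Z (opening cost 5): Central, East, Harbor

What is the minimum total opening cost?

K alone covers Central, East, Harbor — every zone.
Total opening cost: 4.
No cover costs less than 4.

4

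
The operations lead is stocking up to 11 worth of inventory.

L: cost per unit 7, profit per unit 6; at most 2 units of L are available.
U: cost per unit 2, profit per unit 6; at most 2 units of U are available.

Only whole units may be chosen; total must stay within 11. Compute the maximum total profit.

1×L and 2×U: cost 11 ≤ 11, profit 1·6 + 2·6 = 18.
2×U: cost 4 ≤ 11, profit 2·6 = 12.
Best is 18.

18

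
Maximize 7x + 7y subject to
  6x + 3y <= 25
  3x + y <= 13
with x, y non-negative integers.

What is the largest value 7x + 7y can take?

56

(x,y)=(0,8): 6·0+3·8=24≤25, 3·0+1·8=8≤13, objective 56.
(x,y)=(0,7): 6·0+3·7=21≤25, 3·0+1·7=7≤13, objective 49.
Maximum is 56 at (x,y)=(0,8).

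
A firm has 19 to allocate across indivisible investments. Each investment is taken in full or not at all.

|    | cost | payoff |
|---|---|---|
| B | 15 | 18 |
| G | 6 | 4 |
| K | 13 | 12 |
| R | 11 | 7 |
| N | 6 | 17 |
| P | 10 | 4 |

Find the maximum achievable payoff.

29

K + N: cost 13 + 6 = 19 ≤ 19, payoff 12 + 17 = 29.
G + N: cost 6 + 6 = 12 ≤ 19, payoff 4 + 17 = 21.
R + N: cost 11 + 6 = 17 ≤ 19, payoff 7 + 17 = 24.
Best is K and N with total payoff 29.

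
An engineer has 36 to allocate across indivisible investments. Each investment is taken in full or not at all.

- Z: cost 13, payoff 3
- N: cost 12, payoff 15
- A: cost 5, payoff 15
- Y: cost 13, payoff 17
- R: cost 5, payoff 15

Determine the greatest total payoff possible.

62

Treat it as a binary knapsack problem.
Allowing fractional choices, the relaxed optimum would be about 62.2, but investments are indivisible.
N + A + Y + R: cost 12 + 5 + 13 + 5 = 35 ≤ 36, payoff 15 + 15 + 17 + 15 = 62.
Z + A + Y + R: cost 13 + 5 + 13 + 5 = 36 ≤ 36, payoff 3 + 15 + 17 + 15 = 50.
Best is N, A, Y, and R with total payoff 62.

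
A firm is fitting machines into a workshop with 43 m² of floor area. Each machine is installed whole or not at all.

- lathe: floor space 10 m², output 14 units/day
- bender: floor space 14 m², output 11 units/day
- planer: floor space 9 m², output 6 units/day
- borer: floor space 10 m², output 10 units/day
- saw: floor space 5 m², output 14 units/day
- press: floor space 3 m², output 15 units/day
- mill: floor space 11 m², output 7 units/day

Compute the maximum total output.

64

Treat it as a binary knapsack problem.
Allowing fractional choices, the relaxed optimum would be about 64.7, but machines are indivisible.
lathe + borer + saw + press + mill: floor space 10 + 10 + 5 + 3 + 11 = 39 ≤ 43, output 14 + 10 + 14 + 15 + 7 = 60.
lathe + bender + saw + press + mill: floor space 10 + 14 + 5 + 3 + 11 = 43 ≤ 43, output 14 + 11 + 14 + 15 + 7 = 61.
lathe + bender + borer + saw + press: floor space 10 + 14 + 10 + 5 + 3 = 42 ≤ 43, output 14 + 11 + 10 + 14 + 15 = 64.
Best is lathe, bender, borer, saw, and press with total output 64.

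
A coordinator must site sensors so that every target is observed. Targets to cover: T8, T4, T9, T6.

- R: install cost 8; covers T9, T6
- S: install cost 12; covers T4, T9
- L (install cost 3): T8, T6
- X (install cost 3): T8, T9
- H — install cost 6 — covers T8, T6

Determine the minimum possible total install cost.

15

The greedy cost-per-new-target heuristic would pick L, X, and S for 18, but a cheaper cover exists.
Choose S and L: together they cover T8, T4, T9, T6 — every target.
Total install cost: 12 + 3 = 15.
No cover costs less than 15.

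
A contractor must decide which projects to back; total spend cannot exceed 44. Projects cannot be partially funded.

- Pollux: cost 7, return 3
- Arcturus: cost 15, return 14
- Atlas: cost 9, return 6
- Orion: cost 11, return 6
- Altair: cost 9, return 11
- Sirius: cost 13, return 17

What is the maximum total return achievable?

45

Allowing fractional choices, the relaxed optimum would be about 46.7, but projects are indivisible.
Arcturus + Altair + Sirius: cost 15 + 9 + 13 = 37 ≤ 44, return 14 + 11 + 17 = 42.
Pollux + Arcturus + Altair + Sirius: cost 7 + 15 + 9 + 13 = 44 ≤ 44, return 3 + 14 + 11 + 17 = 45.
Best is Pollux, Arcturus, Altair, and Sirius with total return 45.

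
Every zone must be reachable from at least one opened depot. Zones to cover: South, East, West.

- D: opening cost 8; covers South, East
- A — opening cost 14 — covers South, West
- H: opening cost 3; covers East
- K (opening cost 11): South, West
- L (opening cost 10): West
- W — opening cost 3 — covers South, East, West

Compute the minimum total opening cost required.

3

W alone covers South, East, West — every zone.
Total opening cost: 3.
No cover costs less than 3.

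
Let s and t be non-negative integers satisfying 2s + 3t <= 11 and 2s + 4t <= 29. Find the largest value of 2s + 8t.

26

(s,t)=(1,3): 2·1+3·3=11≤11, 2·1+4·3=14≤29, objective 26.
(s,t)=(0,3): 2·0+3·3=9≤11, 2·0+4·3=12≤29, objective 24.
No feasible integer point exceeds 26.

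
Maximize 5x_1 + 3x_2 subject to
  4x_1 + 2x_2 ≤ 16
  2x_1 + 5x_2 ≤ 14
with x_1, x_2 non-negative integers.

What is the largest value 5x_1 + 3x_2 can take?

(x_1,x_2)=(4,0) is feasible, giving 20.
(x_1,x_2)=(3,1) is feasible, giving 18.
(x_1,x_2)=(2,2) is feasible, giving 16.
(x_1,x_2)=(3,0) is feasible, giving 15.
The best lattice point is (4,0), giving 20.

20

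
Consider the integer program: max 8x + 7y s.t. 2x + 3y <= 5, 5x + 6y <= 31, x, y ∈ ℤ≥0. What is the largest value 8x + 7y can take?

16

(x,y)=(2,0) is feasible, giving 16.
(x,y)=(1,1) is feasible, giving 15.
(x,y)=(1,0) is feasible, giving 8.
Maximum is 16 at (x,y)=(2,0).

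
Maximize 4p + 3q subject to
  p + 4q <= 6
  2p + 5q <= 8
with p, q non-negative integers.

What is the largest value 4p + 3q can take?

(p,q)=(4,0): 1·4+4·0=4≤6, 2·4+5·0=8≤8, objective 16.
(p,q)=(3,0): 1·3+4·0=3≤6, 2·3+5·0=6≤8, objective 12.
The best lattice point is (4,0), giving 16.

16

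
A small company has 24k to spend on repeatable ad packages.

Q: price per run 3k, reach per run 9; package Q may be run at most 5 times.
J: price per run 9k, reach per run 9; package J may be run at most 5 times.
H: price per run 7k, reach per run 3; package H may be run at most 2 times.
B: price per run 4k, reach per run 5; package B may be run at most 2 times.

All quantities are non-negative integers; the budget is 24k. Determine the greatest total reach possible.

55

This is a bounded integer knapsack.
5×Q and 2×B: price 23 ≤ 24, reach 5·9 + 2·5 = 55.
5×Q and 1×J: price 24 ≤ 24, reach 5·9 + 1·9 = 54.
Best is 55.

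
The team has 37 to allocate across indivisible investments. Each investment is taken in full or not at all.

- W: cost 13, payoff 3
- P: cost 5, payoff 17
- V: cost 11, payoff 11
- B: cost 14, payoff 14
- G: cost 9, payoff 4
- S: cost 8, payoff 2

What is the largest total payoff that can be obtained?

Allowing fractional choices, the relaxed optimum would be about 45.1, but investments are indivisible.
P + B + G + S: cost 5 + 14 + 9 + 8 = 36 ≤ 37, payoff 17 + 14 + 4 + 2 = 37.
P + V + B: cost 5 + 11 + 14 = 30 ≤ 37, payoff 17 + 11 + 14 = 42.
Best is P, V, and B with total payoff 42.

42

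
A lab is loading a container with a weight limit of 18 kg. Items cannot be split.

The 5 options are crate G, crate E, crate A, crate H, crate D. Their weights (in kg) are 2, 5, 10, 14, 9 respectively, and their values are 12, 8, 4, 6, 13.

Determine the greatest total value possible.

33

Allowing fractional choices, the relaxed optimum would be about 33.9, but items are indivisible.
crate G + crate D: weight 2 + 9 = 11 ≤ 18, value 12 + 13 = 25.
crate G + crate E + crate D: weight 2 + 5 + 9 = 16 ≤ 18, value 12 + 8 + 13 = 33.
Best is crate G, crate E, and crate D with total value 33.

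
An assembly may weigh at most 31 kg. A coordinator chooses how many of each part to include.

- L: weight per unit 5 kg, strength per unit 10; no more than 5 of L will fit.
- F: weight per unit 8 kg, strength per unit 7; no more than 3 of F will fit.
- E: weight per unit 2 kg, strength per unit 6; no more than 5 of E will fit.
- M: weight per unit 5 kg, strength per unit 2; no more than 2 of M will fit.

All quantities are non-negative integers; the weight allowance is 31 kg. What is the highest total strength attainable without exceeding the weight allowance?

E has the best ratio (6/2); taking only E gives at most 5×6 = 30 (stopped by the supply cap of 5).
Mixing does better — 4×L and 5×E: weight 30 ≤ 31, strength 4·10 + 5·6 = 70.

70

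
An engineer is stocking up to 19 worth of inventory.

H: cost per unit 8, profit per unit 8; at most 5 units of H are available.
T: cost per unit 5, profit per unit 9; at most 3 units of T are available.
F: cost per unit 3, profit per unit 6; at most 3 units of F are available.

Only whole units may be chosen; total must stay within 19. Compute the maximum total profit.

F has the best ratio (6/3); taking only F gives at most 3×6 = 18 (stopped by the supply cap of 3).
Mixing does better — 2×T and 3×F: cost 19 ≤ 19, profit 2·9 + 3·6 = 36.

36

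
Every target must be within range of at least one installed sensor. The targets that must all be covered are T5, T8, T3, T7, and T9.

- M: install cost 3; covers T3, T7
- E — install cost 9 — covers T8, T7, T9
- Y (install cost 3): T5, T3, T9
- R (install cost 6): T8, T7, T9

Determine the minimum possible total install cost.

This is an integer covering problem.
Choose Y and R: together they cover T5, T8, T3, T7, T9 — every target.
Total install cost: 3 + 6 = 9.

9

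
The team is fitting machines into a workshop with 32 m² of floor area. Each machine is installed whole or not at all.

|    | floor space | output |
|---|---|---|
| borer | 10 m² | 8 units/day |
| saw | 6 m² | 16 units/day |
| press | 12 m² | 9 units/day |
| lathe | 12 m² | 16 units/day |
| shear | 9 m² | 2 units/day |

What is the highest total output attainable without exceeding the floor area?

41

Allowing fractional choices, the relaxed optimum would be about 43.0, but machines are indivisible.
saw + press + lathe: floor space 6 + 12 + 12 = 30 ≤ 32, output 16 + 9 + 16 = 41.
borer + saw + lathe: floor space 10 + 6 + 12 = 28 ≤ 32, output 8 + 16 + 16 = 40.
Best is saw, press, and lathe with total output 41.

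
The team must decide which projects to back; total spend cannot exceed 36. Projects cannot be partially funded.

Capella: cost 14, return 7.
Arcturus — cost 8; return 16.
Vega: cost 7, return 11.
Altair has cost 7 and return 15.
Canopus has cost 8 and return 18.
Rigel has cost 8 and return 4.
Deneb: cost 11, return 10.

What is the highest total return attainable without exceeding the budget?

This is an integer program with binary decision variables.
Allowing fractional choices, the relaxed optimum would be about 65.5, but projects are indivisible.
Arcturus + Vega + Altair + Canopus: cost 8 + 7 + 7 + 8 = 30 ≤ 36, return 16 + 11 + 15 + 18 = 60.
Arcturus + Altair + Canopus + Deneb: cost 8 + 7 + 8 + 11 = 34 ≤ 36, return 16 + 15 + 18 + 10 = 59.
Best is Arcturus, Vega, Altair, and Canopus with total return 60.

60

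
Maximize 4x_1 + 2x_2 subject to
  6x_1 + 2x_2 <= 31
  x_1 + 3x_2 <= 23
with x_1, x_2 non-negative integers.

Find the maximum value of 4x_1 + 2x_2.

(x_1,x_2)=(3,6): 6·3+2·6=30≤31, 1·3+3·6=21≤23, objective 24.
(x_1,x_2)=(2,7): 6·2+2·7=26≤31, 1·2+3·7=23≤23, objective 22.
(x_1,x_2)=(3,5): 6·3+2·5=28≤31, 1·3+3·5=18≤23, objective 22.
The best lattice point is (3,6), giving 24.

24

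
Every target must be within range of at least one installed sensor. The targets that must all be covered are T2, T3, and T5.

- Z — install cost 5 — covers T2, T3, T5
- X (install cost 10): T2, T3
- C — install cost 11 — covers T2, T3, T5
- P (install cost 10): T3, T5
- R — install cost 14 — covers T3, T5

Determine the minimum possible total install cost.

5

This is a weighted set-cover instance.
Z alone covers T2, T3, T5 — every target.
Total install cost: 5.
No cover costs less than 5.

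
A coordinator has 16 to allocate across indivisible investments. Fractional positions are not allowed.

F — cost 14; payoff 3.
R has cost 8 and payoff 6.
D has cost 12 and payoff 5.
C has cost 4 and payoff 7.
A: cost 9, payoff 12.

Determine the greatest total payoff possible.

19

Allowing fractional choices, the relaxed optimum would be about 21.2, but investments are indivisible.
A: cost 9 ≤ 16, payoff 12.
R + C: cost 8 + 4 = 12 ≤ 16, payoff 6 + 7 = 13.
C + A: cost 4 + 9 = 13 ≤ 16, payoff 7 + 12 = 19.
Best is C and A with total payoff 19.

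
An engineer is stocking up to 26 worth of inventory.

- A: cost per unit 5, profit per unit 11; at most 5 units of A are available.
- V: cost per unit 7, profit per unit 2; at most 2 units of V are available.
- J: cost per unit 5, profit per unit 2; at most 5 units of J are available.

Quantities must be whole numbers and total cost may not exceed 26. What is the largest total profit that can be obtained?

Take 5×A: cost 25 ≤ 26, profit 5·11 = 55.
A has the best ratio (11/5) and is taken to its limit of 5; remaining capacity is filled optimally with the others.

55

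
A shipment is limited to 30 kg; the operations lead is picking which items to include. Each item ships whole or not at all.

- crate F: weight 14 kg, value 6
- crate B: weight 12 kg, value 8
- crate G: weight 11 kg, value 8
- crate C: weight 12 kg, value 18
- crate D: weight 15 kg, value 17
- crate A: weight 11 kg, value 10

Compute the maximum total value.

35

Allowing fractional choices, the relaxed optimum would be about 37.7, but items are indivisible.
crate D + crate A: weight 15 + 11 = 26 ≤ 30, value 17 + 10 = 27.
crate C + crate D: weight 12 + 15 = 27 ≤ 30, value 18 + 17 = 35.
crate C + crate A: weight 12 + 11 = 23 ≤ 30, value 18 + 10 = 28.
Best is crate C and crate D with total value 35.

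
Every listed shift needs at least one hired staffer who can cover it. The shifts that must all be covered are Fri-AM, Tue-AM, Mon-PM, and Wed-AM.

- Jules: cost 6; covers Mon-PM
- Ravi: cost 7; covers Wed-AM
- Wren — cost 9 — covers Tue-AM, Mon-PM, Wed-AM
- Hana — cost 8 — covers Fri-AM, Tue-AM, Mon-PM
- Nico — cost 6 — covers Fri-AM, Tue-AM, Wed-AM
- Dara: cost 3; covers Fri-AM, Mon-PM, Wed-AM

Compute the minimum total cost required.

9

Choose Nico and Dara: together they cover Fri-AM, Tue-AM, Mon-PM, Wed-AM — every shift.
Total cost: 6 + 3 = 9.
No cover costs less than 9.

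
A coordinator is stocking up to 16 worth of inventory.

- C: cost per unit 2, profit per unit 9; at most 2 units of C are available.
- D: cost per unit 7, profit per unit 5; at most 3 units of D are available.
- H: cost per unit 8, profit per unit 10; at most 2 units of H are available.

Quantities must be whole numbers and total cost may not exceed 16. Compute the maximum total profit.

2×C and 1×D: cost 11 ≤ 16, profit 2·9 + 1·5 = 23.
2×C and 1×H: cost 12 ≤ 16, profit 2·9 + 1·10 = 28.
Best is 28.

28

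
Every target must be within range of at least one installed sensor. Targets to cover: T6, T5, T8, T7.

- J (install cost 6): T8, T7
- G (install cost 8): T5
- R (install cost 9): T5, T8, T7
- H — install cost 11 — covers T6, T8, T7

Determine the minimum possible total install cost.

Choose G and H: together they cover T6, T5, T8, T7 — every target.
Total install cost: 8 + 11 = 19.

19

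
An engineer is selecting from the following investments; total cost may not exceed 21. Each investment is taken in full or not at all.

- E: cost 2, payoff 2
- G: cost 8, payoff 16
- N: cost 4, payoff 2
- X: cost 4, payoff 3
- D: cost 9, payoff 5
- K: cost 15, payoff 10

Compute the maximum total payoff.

Allowing fractional choices, the relaxed optimum would be about 25.7, but investments are indivisible.
E + G + D: cost 2 + 8 + 9 = 19 ≤ 21, payoff 2 + 16 + 5 = 23.
E + G + N + X: cost 2 + 8 + 4 + 4 = 18 ≤ 21, payoff 2 + 16 + 2 + 3 = 23.
G + X + D: cost 8 + 4 + 9 = 21 ≤ 21, payoff 16 + 3 + 5 = 24.
Best is G, X, and D with total payoff 24.

24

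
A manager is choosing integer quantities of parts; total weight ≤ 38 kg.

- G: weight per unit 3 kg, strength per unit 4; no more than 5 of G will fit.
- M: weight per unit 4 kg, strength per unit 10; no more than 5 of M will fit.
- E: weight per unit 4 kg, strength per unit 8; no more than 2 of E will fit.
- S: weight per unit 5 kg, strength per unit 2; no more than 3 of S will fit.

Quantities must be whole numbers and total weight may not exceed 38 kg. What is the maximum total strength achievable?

78

This is a bounded integer knapsack.
Take 3×G, 5×M, and 2×E: weight 37 ≤ 38, strength 3·4 + 5·10 + 2·8 = 78.
M has the best ratio (10/4) and is taken to its limit of 5; remaining capacity is filled optimally with the others.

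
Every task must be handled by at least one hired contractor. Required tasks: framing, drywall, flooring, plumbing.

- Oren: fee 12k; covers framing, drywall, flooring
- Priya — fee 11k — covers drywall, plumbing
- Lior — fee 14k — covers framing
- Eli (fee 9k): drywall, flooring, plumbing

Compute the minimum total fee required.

21

Choose Oren and Eli: together they cover framing, drywall, flooring, plumbing — every task.
Total fee: 12 + 9 = 21.
No cover costs less than 21.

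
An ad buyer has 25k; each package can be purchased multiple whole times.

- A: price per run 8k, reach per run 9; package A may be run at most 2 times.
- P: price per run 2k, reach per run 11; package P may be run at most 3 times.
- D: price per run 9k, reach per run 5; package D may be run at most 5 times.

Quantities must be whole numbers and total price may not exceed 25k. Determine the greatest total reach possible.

51

P has the best ratio (11/2); taking only P gives at most 3×11 = 33 (stopped by the supply cap of 3).
Mixing does better — 2×A and 3×P: price 22 ≤ 25, reach 2·9 + 3·11 = 51.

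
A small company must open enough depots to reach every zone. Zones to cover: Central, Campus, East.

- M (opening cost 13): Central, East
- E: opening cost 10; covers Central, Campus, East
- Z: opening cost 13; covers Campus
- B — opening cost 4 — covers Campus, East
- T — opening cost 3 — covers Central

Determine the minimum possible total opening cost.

Choose B and T: together they cover Central, Campus, East — every zone.
Total opening cost: 4 + 3 = 7.
No cover costs less than 7.

7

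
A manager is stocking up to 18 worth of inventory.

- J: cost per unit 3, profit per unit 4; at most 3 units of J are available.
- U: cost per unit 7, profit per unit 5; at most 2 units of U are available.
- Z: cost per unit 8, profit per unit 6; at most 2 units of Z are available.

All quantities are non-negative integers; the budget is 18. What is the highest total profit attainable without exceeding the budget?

18

J has the best ratio (4/3); taking only J gives at most 3×4 = 12 (stopped by the supply cap of 3).
Mixing does better — 3×J and 1×Z: cost 17 ≤ 18, profit 3·4 + 1·6 = 18.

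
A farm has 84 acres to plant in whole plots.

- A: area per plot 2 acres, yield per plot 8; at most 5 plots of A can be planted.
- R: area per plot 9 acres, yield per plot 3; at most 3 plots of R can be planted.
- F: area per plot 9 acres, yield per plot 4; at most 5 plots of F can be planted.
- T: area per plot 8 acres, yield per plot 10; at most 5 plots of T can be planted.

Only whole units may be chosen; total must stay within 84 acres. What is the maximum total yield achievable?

102

5×A, 1×R, 2×F, and 5×T: area 77 ≤ 84, yield 5·8 + 1·3 + 2·4 + 5·10 = 101.
5×A, 3×F, and 5×T: area 77 ≤ 84, yield 5·8 + 3·4 + 5·10 = 102.
Best is 102.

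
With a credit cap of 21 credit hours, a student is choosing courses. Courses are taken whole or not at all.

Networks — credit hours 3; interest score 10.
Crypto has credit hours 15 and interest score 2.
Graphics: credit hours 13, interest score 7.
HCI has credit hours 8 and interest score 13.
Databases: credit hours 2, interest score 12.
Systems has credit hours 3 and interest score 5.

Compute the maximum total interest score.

40

This is a 0-1 knapsack instance.
Take Networks, HCI, Databases, and Systems: credit hours 3 + 8 + 2 + 3 = 16 ≤ 21, interest score 10 + 13 + 12 + 5 = 40.
No other feasible combination does better.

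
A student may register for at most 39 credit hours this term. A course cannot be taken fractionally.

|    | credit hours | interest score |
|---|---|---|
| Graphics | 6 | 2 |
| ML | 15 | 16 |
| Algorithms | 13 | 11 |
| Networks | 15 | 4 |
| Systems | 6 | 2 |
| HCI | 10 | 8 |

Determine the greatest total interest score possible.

35

Graphics + ML + Algorithms: credit hours 6 + 15 + 13 = 34 ≤ 39, interest score 2 + 16 + 11 = 29.
ML + Algorithms + HCI: credit hours 15 + 13 + 10 = 38 ≤ 39, interest score 16 + 11 + 8 = 35.
ML + Algorithms + Systems: credit hours 15 + 13 + 6 = 34 ≤ 39, interest score 16 + 11 + 2 = 29.
Best is ML, Algorithms, and HCI with total interest score 35.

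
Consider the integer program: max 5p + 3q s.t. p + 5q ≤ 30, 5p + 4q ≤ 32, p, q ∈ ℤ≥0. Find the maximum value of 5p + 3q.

The continuous relaxation peaks at (6.4, 0) with value 32.00; rounding to a feasible lattice point costs some objective.
(p,q)=(6,0): 1·6+5·0=6≤30, 5·6+4·0=30≤32, objective 30.
(p,q)=(5,1): 1·5+5·1=10≤30, 5·5+4·1=29≤32, objective 28.
Maximum is 30 at (p,q)=(6,0).

30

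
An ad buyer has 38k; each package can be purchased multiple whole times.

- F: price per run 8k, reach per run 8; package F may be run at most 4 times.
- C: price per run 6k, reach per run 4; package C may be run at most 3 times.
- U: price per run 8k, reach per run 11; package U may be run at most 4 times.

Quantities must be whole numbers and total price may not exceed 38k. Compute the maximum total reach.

48

Take 1×C and 4×U: price 38 ≤ 38, reach 1·4 + 4·11 = 48.
U has the best ratio (11/8) and is taken to its limit of 4; remaining capacity is filled optimally with the others.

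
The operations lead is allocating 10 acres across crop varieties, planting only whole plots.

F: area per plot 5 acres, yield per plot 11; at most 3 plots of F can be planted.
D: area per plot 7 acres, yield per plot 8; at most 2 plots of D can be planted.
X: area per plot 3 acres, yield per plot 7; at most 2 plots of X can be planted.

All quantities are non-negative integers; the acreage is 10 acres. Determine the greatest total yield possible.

22

1×F and 1×X: area 8 ≤ 10, yield 1·11 + 1·7 = 18.
2×F: area 10 ≤ 10, yield 2·11 = 22.
Best is 22.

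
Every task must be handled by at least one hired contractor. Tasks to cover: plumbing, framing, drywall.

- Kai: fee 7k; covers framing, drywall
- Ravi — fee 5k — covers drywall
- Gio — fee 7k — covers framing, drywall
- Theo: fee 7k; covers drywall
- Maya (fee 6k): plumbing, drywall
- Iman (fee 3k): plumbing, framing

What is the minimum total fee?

8

Choose Ravi and Iman: together they cover plumbing, framing, drywall — every task.
Total fee: 5 + 3 = 8.
No cover costs less than 8.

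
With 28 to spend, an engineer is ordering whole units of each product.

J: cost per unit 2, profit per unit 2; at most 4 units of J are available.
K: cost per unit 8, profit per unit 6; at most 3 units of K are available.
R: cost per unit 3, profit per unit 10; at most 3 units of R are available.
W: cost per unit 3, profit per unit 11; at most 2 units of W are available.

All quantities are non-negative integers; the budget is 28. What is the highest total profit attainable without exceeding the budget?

62

W has the best ratio (11/3); taking only W gives at most 2×11 = 22 (stopped by the supply cap of 2).
Mixing does better — 2×J, 1×K, 3×R, and 2×W: cost 27 ≤ 28, profit 2·2 + 1·6 + 3·10 + 2·11 = 62.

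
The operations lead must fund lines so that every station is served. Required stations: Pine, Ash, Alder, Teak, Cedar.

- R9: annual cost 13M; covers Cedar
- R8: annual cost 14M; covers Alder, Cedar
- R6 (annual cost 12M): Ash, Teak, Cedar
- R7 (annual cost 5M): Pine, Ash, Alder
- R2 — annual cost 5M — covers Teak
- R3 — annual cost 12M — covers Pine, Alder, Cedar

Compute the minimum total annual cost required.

17

The greedy cost-per-new-station heuristic would pick R7, R2, and R6 for 22, but a cheaper cover exists.
Choose R6 and R7: together they cover Pine, Ash, Alder, Teak, Cedar — every station.
Total annual cost: 12 + 5 = 17.
No cover costs less than 17.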